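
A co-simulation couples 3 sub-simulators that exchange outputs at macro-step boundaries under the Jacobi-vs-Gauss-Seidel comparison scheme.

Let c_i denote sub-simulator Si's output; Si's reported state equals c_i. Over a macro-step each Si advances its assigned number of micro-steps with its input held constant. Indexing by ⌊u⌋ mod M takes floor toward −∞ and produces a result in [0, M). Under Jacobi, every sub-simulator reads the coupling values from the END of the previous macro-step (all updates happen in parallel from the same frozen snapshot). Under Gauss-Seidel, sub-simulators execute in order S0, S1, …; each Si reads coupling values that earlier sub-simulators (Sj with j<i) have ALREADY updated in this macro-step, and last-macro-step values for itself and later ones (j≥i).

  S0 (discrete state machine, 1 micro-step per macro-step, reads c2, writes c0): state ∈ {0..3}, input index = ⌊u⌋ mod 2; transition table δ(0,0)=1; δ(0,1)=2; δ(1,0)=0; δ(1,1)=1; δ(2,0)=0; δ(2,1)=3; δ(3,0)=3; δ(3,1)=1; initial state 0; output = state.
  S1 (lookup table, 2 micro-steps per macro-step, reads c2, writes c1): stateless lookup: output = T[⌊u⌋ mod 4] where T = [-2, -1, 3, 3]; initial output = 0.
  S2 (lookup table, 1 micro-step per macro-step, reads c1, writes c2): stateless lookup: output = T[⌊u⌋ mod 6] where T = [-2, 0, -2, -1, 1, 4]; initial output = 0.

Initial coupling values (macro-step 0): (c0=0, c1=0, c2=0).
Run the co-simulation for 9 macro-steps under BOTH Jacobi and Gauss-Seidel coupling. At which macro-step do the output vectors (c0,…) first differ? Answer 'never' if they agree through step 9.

[Jacobi] macro 1: S0 reads c2=0 → after 1×micro: 1; S1 reads c2=0 → after 2×micro: -2; S2 reads c1=0 → after 1×micro: -2 ⇒ (c0=1, c1=-2, c2=-2)
[Jacobi] macro 2: S0 reads c2=-2 → after 1×micro: 0; S1 reads c2=-2 → after 2×micro: 3; S2 reads c1=-2 → after 1×micro: 1 ⇒ (c0=0, c1=3, c2=1)
[Jacobi] macro 3: S0 reads c2=1 → after 1×micro: 2; S1 reads c2=1 → after 2×micro: -1; S2 reads c1=3 → after 1×micro: -1 ⇒ (c0=2, c1=-1, c2=-1)
[Jacobi] macro 4: S0 reads c2=-1 → after 1×micro: 3; S1 reads c2=-1 → after 2×micro: 3; S2 reads c1=-1 → after 1×micro: 4 ⇒ (c0=3, c1=3, c2=4)
[Jacobi] macro 5: S0 reads c2=4 → after 1×micro: 3; S1 reads c2=4 → after 2×micro: -2; S2 reads c1=3 → after 1×micro: -1 ⇒ (c0=3, c1=-2, c2=-1)
[Jacobi] macro 6: S0 reads c2=-1 → after 1×micro: 1; S1 reads c2=-1 → after 2×micro: 3; S2 reads c1=-2 → after 1×micro: 1 ⇒ (c0=1, c1=3, c2=1)
[Jacobi] macro 7: S0 reads c2=1 → after 1×micro: 1; S1 reads c2=1 → after 2×micro: -1; S2 reads c1=3 → after 1×micro: -1 ⇒ (c0=1, c1=-1, c2=-1)
[Jacobi] macro 8: S0 reads c2=-1 → after 1×micro: 1; S1 reads c2=-1 → after 2×micro: 3; S2 reads c1=-1 → after 1×micro: 4 ⇒ (c0=1, c1=3, c2=4)
[Jacobi] macro 9: S0 reads c2=4 → after 1×micro: 0; S1 reads c2=4 → after 2×micro: -2; S2 reads c1=3 → after 1×micro: -1 ⇒ (c0=0, c1=-2, c2=-1)
[Gauss-Seidel] macro 1: S0 reads c2=0 → after 1×micro: 1; S1 reads c2=0 → after 2×micro: -2; S2 reads c1=-2 → after 1×micro: 1 ⇒ (c0=1, c1=-2, c2=1)
[Gauss-Seidel] macro 2: S0 reads c2=1 → after 1×micro: 1; S1 reads c2=1 → after 2×micro: -1; S2 reads c1=-1 → after 1×micro: 4 ⇒ (c0=1, c1=-1, c2=4)
[Gauss-Seidel] macro 3: S0 reads c2=4 → after 1×micro: 0; S1 reads c2=4 → after 2×micro: -2; S2 reads c1=-2 → after 1×micro: 1 ⇒ (c0=0, c1=-2, c2=1)
[Gauss-Seidel] macro 4: S0 reads c2=1 → after 1×micro: 2; S1 reads c2=1 → after 2×micro: -1; S2 reads c1=-1 → after 1×micro: 4 ⇒ (c0=2, c1=-1, c2=4)
[Gauss-Seidel] macro 5: S0 reads c2=4 → after 1×micro: 0; S1 reads c2=4 → after 2×micro: -2; S2 reads c1=-2 → after 1×micro: 1 ⇒ (c0=0, c1=-2, c2=1)
[Gauss-Seidel] macro 6: S0 reads c2=1 → after 1×micro: 2; S1 reads c2=1 → after 2×micro: -1; S2 reads c1=-1 → after 1×micro: 4 ⇒ (c0=2, c1=-1, c2=4)
[Gauss-Seidel] macro 7: S0 reads c2=4 → after 1×micro: 0; S1 reads c2=4 → after 2×micro: -2; S2 reads c1=-2 → after 1×micro: 1 ⇒ (c0=0, c1=-2, c2=1)
[Gauss-Seidel] macro 8: S0 reads c2=1 → after 1×micro: 2; S1 reads c2=1 → after 2×micro: -1; S2 reads c1=-1 → after 1×micro: 4 ⇒ (c0=2, c1=-1, c2=4)
[Gauss-Seidel] macro 9: S0 reads c2=4 → after 1×micro: 0; S1 reads c2=4 → after 2×micro: -2; S2 reads c1=-2 → after 1×micro: 1 ⇒ (c0=0, c1=-2, c2=1)

first divergence at macro-step: 1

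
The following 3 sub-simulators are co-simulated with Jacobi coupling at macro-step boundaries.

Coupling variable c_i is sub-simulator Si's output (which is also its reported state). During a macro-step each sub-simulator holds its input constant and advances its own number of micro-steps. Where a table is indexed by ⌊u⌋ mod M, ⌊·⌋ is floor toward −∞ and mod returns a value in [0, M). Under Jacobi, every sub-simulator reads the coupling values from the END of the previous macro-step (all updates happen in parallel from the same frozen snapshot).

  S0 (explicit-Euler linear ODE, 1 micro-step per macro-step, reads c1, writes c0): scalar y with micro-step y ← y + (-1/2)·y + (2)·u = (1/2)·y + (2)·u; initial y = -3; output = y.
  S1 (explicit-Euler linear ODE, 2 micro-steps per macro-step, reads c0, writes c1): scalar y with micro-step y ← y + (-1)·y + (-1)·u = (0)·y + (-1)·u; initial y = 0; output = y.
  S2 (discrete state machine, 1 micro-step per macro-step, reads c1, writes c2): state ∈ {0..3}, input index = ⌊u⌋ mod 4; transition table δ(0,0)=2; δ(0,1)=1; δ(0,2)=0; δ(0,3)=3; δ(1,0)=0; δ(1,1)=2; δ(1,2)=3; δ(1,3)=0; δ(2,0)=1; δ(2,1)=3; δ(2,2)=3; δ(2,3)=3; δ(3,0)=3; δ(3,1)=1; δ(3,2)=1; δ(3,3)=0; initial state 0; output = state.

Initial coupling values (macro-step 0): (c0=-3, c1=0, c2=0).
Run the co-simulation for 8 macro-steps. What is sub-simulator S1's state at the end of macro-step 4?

macro 1: S0 reads c1=0 → after 1×micro: -3/2; S1 reads c0=-3 → after 2×micro: 3; S2 reads c1=0 → after 1×micro: 2 ⇒ (c0=-3/2, c1=3, c2=2)
macro 2: S0 reads c1=3 → after 1×micro: 21/4; S1 reads c0=-3/2 → after 2×micro: 3/2; S2 reads c1=3 → after 1×micro: 3 ⇒ (c0=21/4, c1=3/2, c2=3)
macro 3: S0 reads c1=3/2 → after 1×micro: 45/8; S1 reads c0=21/4 → after 2×micro: -21/4; S2 reads c1=3/2 → after 1×micro: 1 ⇒ (c0=45/8, c1=-21/4, c2=1)
macro 4: S0 reads c1=-21/4 → after 1×micro: -123/16; S1 reads c0=45/8 → after 2×micro: -45/8; S2 reads c1=-21/4 → after 1×micro: 3 ⇒ (c0=-123/16, c1=-45/8, c2=3)
macro 5: S0 reads c1=-45/8 → after 1×micro: -483/32; S1 reads c0=-123/16 → after 2×micro: 123/16; S2 reads c1=-45/8 → after 1×micro: 1 ⇒ (c0=-483/32, c1=123/16, c2=1)
macro 6: S0 reads c1=123/16 → after 1×micro: 501/64; S1 reads c0=-483/32 → after 2×micro: 483/32; S2 reads c1=123/16 → after 1×micro: 0 ⇒ (c0=501/64, c1=483/32, c2=0)
macro 7: S0 reads c1=483/32 → after 1×micro: 4365/128; S1 reads c0=501/64 → after 2×micro: -501/64; S2 reads c1=483/32 → after 1×micro: 3 ⇒ (c0=4365/128, c1=-501/64, c2=3)
macro 8: S0 reads c1=-501/64 → after 1×micro: 357/256; S1 reads c0=4365/128 → after 2×micro: -4365/128; S2 reads c1=-501/64 → after 1×micro: 3 ⇒ (c0=357/256, c1=-4365/128, c2=3)

S1 state at macro-step 4 = -45/8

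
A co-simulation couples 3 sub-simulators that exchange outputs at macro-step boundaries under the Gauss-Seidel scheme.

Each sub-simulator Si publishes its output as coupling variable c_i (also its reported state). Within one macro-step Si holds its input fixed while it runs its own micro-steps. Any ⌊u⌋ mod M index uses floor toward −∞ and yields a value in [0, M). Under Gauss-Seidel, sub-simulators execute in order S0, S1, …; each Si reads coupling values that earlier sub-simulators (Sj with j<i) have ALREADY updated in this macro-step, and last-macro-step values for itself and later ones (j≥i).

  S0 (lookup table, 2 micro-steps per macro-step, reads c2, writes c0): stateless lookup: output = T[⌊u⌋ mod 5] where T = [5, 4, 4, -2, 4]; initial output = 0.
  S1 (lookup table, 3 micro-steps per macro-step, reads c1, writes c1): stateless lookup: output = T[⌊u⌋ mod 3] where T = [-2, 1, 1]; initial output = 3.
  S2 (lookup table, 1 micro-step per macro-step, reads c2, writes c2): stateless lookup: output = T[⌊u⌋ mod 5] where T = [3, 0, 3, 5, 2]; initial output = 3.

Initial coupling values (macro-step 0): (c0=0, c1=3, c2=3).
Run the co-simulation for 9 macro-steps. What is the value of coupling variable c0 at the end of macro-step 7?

macro 1: S0 reads c2=3 → after 2×micro: -2; S1 reads c1=3 → after 3×micro: -2; S2 reads c2=3 → after 1×micro: 5 ⇒ (c0=-2, c1=-2, c2=5)
macro 2: S0 reads c2=5 → after 2×micro: 5; S1 reads c1=-2 → after 3×micro: 1; S2 reads c2=5 → after 1×micro: 3 ⇒ (c0=5, c1=1, c2=3)
macro 3: S0 reads c2=3 → after 2×micro: -2; S1 reads c1=1 → after 3×micro: 1; S2 reads c2=3 → after 1×micro: 5 ⇒ (c0=-2, c1=1, c2=5)
macro 4: S0 reads c2=5 → after 2×micro: 5; S1 reads c1=1 → after 3×micro: 1; S2 reads c2=5 → after 1×micro: 3 ⇒ (c0=5, c1=1, c2=3)
macro 5: S0 reads c2=3 → after 2×micro: -2; S1 reads c1=1 → after 3×micro: 1; S2 reads c2=3 → after 1×micro: 5 ⇒ (c0=-2, c1=1, c2=5)
macro 6: S0 reads c2=5 → after 2×micro: 5; S1 reads c1=1 → after 3×micro: 1; S2 reads c2=5 → after 1×micro: 3 ⇒ (c0=5, c1=1, c2=3)
macro 7: S0 reads c2=3 → after 2×micro: -2; S1 reads c1=1 → after 3×micro: 1; S2 reads c2=3 → after 1×micro: 5 ⇒ (c0=-2, c1=1, c2=5)
macro 8: S0 reads c2=5 → after 2×micro: 5; S1 reads c1=1 → after 3×micro: 1; S2 reads c2=5 → after 1×micro: 3 ⇒ (c0=5, c1=1, c2=3)
macro 9: S0 reads c2=3 → after 2×micro: -2; S1 reads c1=1 → after 3×micro: 1; S2 reads c2=3 → after 1×micro: 5 ⇒ (c0=-2, c1=1, c2=5)

c0 at macro-step 7 = -2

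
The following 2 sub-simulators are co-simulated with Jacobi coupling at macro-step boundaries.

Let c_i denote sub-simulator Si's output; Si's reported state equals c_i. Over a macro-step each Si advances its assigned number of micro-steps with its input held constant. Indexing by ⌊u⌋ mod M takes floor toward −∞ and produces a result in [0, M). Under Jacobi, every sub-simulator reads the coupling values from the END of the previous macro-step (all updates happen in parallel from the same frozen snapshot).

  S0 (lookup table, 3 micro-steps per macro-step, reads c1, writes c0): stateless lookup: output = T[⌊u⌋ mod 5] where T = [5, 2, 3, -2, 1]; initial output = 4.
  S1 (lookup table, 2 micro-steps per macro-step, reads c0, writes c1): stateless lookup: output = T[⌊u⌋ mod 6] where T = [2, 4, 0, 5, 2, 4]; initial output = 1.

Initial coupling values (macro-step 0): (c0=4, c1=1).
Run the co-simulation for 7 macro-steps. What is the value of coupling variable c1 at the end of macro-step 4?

macro 1: S0 reads c1=1 → after 3×micro: 2; S1 reads c0=4 → after 2×micro: 2 ⇒ (c0=2, c1=2)
macro 2: S0 reads c1=2 → after 3×micro: 3; S1 reads c0=2 → after 2×micro: 0 ⇒ (c0=3, c1=0)
macro 3: S0 reads c1=0 → after 3×micro: 5; S1 reads c0=3 → after 2×micro: 5 ⇒ (c0=5, c1=5)
macro 4: S0 reads c1=5 → after 3×micro: 5; S1 reads c0=5 → after 2×micro: 4 ⇒ (c0=5, c1=4)
macro 5: S0 reads c1=4 → after 3×micro: 1; S1 reads c0=5 → after 2×micro: 4 ⇒ (c0=1, c1=4)
macro 6: S0 reads c1=4 → after 3×micro: 1; S1 reads c0=1 → after 2×micro: 4 ⇒ (c0=1, c1=4)
macro 7: S0 reads c1=4 → after 3×micro: 1; S1 reads c0=1 → after 2×micro: 4 ⇒ (c0=1, c1=4)

c1 at macro-step 4 = 4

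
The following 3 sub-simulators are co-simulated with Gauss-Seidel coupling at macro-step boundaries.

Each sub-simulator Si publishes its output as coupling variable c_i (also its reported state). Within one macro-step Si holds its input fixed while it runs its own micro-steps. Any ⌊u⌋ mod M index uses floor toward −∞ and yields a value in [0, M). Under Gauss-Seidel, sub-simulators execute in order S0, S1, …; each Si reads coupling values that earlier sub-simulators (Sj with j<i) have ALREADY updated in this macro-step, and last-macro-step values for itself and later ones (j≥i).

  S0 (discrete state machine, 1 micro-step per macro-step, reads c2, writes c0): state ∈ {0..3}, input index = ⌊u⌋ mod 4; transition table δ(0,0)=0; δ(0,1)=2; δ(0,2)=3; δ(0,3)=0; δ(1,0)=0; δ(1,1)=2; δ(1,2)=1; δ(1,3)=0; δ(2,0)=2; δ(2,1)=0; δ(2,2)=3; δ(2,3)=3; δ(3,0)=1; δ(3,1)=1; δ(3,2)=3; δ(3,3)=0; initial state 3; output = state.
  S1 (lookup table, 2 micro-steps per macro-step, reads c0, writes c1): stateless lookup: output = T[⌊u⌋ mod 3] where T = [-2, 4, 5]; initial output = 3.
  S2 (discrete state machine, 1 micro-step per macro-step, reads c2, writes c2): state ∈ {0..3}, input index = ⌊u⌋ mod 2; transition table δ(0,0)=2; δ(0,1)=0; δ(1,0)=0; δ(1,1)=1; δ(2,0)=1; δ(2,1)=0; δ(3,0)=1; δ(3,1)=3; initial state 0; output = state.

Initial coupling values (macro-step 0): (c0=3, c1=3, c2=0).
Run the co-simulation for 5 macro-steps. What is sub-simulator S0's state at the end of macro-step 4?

macro 1: S0 reads c2=0 → after 1×micro: 1; S1 reads c0=1 → after 2×micro: 4; S2 reads c2=0 → after 1×micro: 2 ⇒ (c0=1, c1=4, c2=2)
macro 2: S0 reads c2=2 → after 1×micro: 1; S1 reads c0=1 → after 2×micro: 4; S2 reads c2=2 → after 1×micro: 1 ⇒ (c0=1, c1=4, c2=1)
macro 3: S0 reads c2=1 → after 1×micro: 2; S1 reads c0=2 → after 2×micro: 5; S2 reads c2=1 → after 1×micro: 1 ⇒ (c0=2, c1=5, c2=1)
macro 4: S0 reads c2=1 → after 1×micro: 0; S1 reads c0=0 → after 2×micro: -2; S2 reads c2=1 → after 1×micro: 1 ⇒ (c0=0, c1=-2, c2=1)
macro 5: S0 reads c2=1 → after 1×micro: 2; S1 reads c0=2 → after 2×micro: 5; S2 reads c2=1 → after 1×micro: 1 ⇒ (c0=2, c1=5, c2=1)

S0 state at macro-step 4 = 0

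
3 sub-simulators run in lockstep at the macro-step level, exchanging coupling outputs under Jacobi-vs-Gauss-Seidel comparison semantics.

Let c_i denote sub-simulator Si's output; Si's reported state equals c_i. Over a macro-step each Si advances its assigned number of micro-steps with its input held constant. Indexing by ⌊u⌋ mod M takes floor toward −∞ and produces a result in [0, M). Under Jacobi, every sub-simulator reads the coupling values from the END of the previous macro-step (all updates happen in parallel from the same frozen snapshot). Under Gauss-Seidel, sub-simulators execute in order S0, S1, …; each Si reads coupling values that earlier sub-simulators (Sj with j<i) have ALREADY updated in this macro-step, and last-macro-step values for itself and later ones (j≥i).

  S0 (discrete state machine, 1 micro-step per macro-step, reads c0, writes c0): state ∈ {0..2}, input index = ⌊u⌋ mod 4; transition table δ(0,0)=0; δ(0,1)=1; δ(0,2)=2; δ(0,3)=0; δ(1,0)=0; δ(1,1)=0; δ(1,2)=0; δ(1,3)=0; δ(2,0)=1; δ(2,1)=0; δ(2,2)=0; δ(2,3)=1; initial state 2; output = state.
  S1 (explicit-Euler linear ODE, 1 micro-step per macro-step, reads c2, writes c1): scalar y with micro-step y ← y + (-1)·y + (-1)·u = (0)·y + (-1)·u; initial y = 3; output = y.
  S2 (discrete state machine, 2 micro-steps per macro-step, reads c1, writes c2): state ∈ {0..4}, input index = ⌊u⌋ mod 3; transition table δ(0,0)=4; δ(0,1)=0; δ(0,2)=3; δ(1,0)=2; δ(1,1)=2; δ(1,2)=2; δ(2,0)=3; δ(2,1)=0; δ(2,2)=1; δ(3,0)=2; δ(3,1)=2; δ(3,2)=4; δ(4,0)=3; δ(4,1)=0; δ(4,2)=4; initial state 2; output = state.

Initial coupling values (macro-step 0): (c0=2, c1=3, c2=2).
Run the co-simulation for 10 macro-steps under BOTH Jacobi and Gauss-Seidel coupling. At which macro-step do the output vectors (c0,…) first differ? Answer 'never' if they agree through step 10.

first divergence at macro-step: 1

[Jacobi] macro 1: S0 reads c0=2 → after 1×micro: 0; S1 reads c2=2 → after 1×micro: -2; S2 reads c1=3 → after 2×micro: 2 ⇒ (c0=0, c1=-2, c2=2)
[Jacobi] macro 2: S0 reads c0=0 → after 1×micro: 0; S1 reads c2=2 → after 1×micro: -2; S2 reads c1=-2 → after 2×micro: 0 ⇒ (c0=0, c1=-2, c2=0)
[Jacobi] macro 3: S0 reads c0=0 → after 1×micro: 0; S1 reads c2=0 → after 1×micro: 0; S2 reads c1=-2 → after 2×micro: 0 ⇒ (c0=0, c1=0, c2=0)
[Jacobi] macro 4: S0 reads c0=0 → after 1×micro: 0; S1 reads c2=0 → after 1×micro: 0; S2 reads c1=0 → after 2×micro: 3 ⇒ (c0=0, c1=0, c2=3)
[Jacobi] macro 5: S0 reads c0=0 → after 1×micro: 0; S1 reads c2=3 → after 1×micro: -3; S2 reads c1=0 → after 2×micro: 3 ⇒ (c0=0, c1=-3, c2=3)
[Jacobi] macro 6: S0 reads c0=0 → after 1×micro: 0; S1 reads c2=3 → after 1×micro: -3; S2 reads c1=-3 → after 2×micro: 3 ⇒ (c0=0, c1=-3, c2=3)
[Jacobi] macro 7: S0 reads c0=0 → after 1×micro: 0; S1 reads c2=3 → after 1×micro: -3; S2 reads c1=-3 → after 2×micro: 3 ⇒ (c0=0, c1=-3, c2=3)
[Jacobi] macro 8: S0 reads c0=0 → after 1×micro: 0; S1 reads c2=3 → after 1×micro: -3; S2 reads c1=-3 → after 2×micro: 3 ⇒ (c0=0, c1=-3, c2=3)
[Jacobi] macro 9: S0 reads c0=0 → after 1×micro: 0; S1 reads c2=3 → after 1×micro: -3; S2 reads c1=-3 → after 2×micro: 3 ⇒ (c0=0, c1=-3, c2=3)
[Jacobi] macro 10: S0 reads c0=0 → after 1×micro: 0; S1 reads c2=3 → after 1×micro: -3; S2 reads c1=-3 → after 2×micro: 3 ⇒ (c0=0, c1=-3, c2=3)
[Gauss-Seidel] macro 1: S0 reads c0=2 → after 1×micro: 0; S1 reads c2=2 → after 1×micro: -2; S2 reads c1=-2 → after 2×micro: 0 ⇒ (c0=0, c1=-2, c2=0)
[Gauss-Seidel] macro 2: S0 reads c0=0 → after 1×micro: 0; S1 reads c2=0 → after 1×micro: 0; S2 reads c1=0 → after 2×micro: 3 ⇒ (c0=0, c1=0, c2=3)
[Gauss-Seidel] macro 3: S0 reads c0=0 → after 1×micro: 0; S1 reads c2=3 → after 1×micro: -3; S2 reads c1=-3 → after 2×micro: 3 ⇒ (c0=0, c1=-3, c2=3)
[Gauss-Seidel] macro 4: S0 reads c0=0 → after 1×micro: 0; S1 reads c2=3 → after 1×micro: -3; S2 reads c1=-3 → after 2×micro: 3 ⇒ (c0=0, c1=-3, c2=3)
[Gauss-Seidel] macro 5: S0 reads c0=0 → after 1×micro: 0; S1 reads c2=3 → after 1×micro: -3; S2 reads c1=-3 → after 2×micro: 3 ⇒ (c0=0, c1=-3, c2=3)
[Gauss-Seidel] macro 6: S0 reads c0=0 → after 1×micro: 0; S1 reads c2=3 → after 1×micro: -3; S2 reads c1=-3 → after 2×micro: 3 ⇒ (c0=0, c1=-3, c2=3)
[Gauss-Seidel] macro 7: S0 reads c0=0 → after 1×micro: 0; S1 reads c2=3 → after 1×micro: -3; S2 reads c1=-3 → after 2×micro: 3 ⇒ (c0=0, c1=-3, c2=3)
[Gauss-Seidel] macro 8: S0 reads c0=0 → after 1×micro: 0; S1 reads c2=3 → after 1×micro: -3; S2 reads c1=-3 → after 2×micro: 3 ⇒ (c0=0, c1=-3, c2=3)
[Gauss-Seidel] macro 9: S0 reads c0=0 → after 1×micro: 0; S1 reads c2=3 → after 1×micro: -3; S2 reads c1=-3 → after 2×micro: 3 ⇒ (c0=0, c1=-3, c2=3)
[Gauss-Seidel] macro 10: S0 reads c0=0 → after 1×micro: 0; S1 reads c2=3 → after 1×micro: -3; S2 reads c1=-3 → after 2×micro: 3 ⇒ (c0=0, c1=-3, c2=3)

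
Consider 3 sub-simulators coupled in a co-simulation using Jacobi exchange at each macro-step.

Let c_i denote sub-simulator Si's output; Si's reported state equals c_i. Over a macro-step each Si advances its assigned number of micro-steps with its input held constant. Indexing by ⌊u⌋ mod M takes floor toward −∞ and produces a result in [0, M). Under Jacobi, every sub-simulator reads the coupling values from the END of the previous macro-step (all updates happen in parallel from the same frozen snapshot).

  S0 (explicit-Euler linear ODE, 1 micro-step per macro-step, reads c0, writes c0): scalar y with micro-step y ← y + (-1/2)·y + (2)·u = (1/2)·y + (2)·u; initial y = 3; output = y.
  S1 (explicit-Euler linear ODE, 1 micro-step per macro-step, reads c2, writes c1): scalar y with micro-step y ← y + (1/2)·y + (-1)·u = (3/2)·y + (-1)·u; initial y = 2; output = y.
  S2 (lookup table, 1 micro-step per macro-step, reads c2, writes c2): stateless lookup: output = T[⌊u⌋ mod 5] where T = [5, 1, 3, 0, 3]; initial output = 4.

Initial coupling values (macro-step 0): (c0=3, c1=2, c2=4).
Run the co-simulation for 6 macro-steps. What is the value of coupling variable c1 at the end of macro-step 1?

macro 1: S0 reads c0=3 → after 1×micro: 15/2; S1 reads c2=4 → after 1×micro: -1; S2 reads c2=4 → after 1×micro: 3 ⇒ (c0=15/2, c1=-1, c2=3)
macro 2: S0 reads c0=15/2 → after 1×micro: 75/4; S1 reads c2=3 → after 1×micro: -9/2; S2 reads c2=3 → after 1×micro: 0 ⇒ (c0=75/4, c1=-9/2, c2=0)
macro 3: S0 reads c0=75/4 → after 1×micro: 375/8; S1 reads c2=0 → after 1×micro: -27/4; S2 reads c2=0 → after 1×micro: 5 ⇒ (c0=375/8, c1=-27/4, c2=5)
macro 4: S0 reads c0=375/8 → after 1×micro: 1875/16; S1 reads c2=5 → after 1×micro: -121/8; S2 reads c2=5 → after 1×micro: 5 ⇒ (c0=1875/16, c1=-121/8, c2=5)
macro 5: S0 reads c0=1875/16 → after 1×micro: 9375/32; S1 reads c2=5 → after 1×micro: -443/16; S2 reads c2=5 → after 1×micro: 5 ⇒ (c0=9375/32, c1=-443/16, c2=5)
macro 6: S0 reads c0=9375/32 → after 1×micro: 46875/64; S1 reads c2=5 → after 1×micro: -1489/32; S2 reads c2=5 → after 1×micro: 5 ⇒ (c0=46875/64, c1=-1489/32, c2=5)

c1 at macro-step 1 = -1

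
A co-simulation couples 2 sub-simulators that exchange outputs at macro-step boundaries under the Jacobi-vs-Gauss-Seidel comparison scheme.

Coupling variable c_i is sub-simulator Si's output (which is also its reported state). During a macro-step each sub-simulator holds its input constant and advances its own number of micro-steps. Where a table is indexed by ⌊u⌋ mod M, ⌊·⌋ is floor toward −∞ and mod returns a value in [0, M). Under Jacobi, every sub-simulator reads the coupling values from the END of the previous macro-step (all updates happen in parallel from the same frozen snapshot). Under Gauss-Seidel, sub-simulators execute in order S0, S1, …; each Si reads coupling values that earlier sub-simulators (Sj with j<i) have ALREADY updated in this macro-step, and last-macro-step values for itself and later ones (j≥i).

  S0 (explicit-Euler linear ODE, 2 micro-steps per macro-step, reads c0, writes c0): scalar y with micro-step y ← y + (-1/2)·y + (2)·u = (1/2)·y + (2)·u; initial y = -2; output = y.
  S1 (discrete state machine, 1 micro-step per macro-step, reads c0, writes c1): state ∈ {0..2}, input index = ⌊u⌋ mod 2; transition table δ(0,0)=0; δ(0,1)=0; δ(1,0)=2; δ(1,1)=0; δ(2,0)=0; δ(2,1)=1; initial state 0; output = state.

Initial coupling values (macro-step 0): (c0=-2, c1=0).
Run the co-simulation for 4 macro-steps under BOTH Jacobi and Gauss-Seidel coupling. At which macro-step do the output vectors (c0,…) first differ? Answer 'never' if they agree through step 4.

first divergence at macro-step: never

[Jacobi] macro 1: S0 reads c0=-2 → after 2×micro: -13/2; S1 reads c0=-2 → after 1×micro: 0 ⇒ (c0=-13/2, c1=0)
[Jacobi] macro 2: S0 reads c0=-13/2 → after 2×micro: -169/8; S1 reads c0=-13/2 → after 1×micro: 0 ⇒ (c0=-169/8, c1=0)
[Jacobi] macro 3: S0 reads c0=-169/8 → after 2×micro: -2197/32; S1 reads c0=-169/8 → after 1×micro: 0 ⇒ (c0=-2197/32, c1=0)
[Jacobi] macro 4: S0 reads c0=-2197/32 → after 2×micro: -28561/128; S1 reads c0=-2197/32 → after 1×micro: 0 ⇒ (c0=-28561/128, c1=0)
[Gauss-Seidel] macro 1: S0 reads c0=-2 → after 2×micro: -13/2; S1 reads c0=-13/2 → after 1×micro: 0 ⇒ (c0=-13/2, c1=0)
[Gauss-Seidel] macro 2: S0 reads c0=-13/2 → after 2×micro: -169/8; S1 reads c0=-169/8 → after 1×micro: 0 ⇒ (c0=-169/8, c1=0)
[Gauss-Seidel] macro 3: S0 reads c0=-169/8 → after 2×micro: -2197/32; S1 reads c0=-2197/32 → after 1×micro: 0 ⇒ (c0=-2197/32, c1=0)
[Gauss-Seidel] macro 4: S0 reads c0=-2197/32 → after 2×micro: -28561/128; S1 reads c0=-28561/128 → after 1×micro: 0 ⇒ (c0=-28561/128, c1=0)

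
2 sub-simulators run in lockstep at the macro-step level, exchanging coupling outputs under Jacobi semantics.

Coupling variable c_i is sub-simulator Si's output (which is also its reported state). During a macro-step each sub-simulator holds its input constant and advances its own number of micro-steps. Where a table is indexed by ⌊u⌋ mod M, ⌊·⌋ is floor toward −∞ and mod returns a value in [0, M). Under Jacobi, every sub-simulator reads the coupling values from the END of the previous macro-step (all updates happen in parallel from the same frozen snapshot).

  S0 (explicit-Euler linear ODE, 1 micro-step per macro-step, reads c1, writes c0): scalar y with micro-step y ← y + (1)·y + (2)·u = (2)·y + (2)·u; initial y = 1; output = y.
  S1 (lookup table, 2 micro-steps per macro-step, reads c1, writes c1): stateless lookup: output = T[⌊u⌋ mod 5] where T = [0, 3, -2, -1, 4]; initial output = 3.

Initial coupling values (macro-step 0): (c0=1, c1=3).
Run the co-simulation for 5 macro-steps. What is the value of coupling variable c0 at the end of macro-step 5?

c0 at macro-step 5 = 168

macro 1: S0 reads c1=3 → after 1×micro: 8; S1 reads c1=3 → after 2×micro: -1 ⇒ (c0=8, c1=-1)
macro 2: S0 reads c1=-1 → after 1×micro: 14; S1 reads c1=-1 → after 2×micro: 4 ⇒ (c0=14, c1=4)
macro 3: S0 reads c1=4 → after 1×micro: 36; S1 reads c1=4 → after 2×micro: 4 ⇒ (c0=36, c1=4)
macro 4: S0 reads c1=4 → after 1×micro: 80; S1 reads c1=4 → after 2×micro: 4 ⇒ (c0=80, c1=4)
macro 5: S0 reads c1=4 → after 1×micro: 168; S1 reads c1=4 → after 2×micro: 4 ⇒ (c0=168, c1=4)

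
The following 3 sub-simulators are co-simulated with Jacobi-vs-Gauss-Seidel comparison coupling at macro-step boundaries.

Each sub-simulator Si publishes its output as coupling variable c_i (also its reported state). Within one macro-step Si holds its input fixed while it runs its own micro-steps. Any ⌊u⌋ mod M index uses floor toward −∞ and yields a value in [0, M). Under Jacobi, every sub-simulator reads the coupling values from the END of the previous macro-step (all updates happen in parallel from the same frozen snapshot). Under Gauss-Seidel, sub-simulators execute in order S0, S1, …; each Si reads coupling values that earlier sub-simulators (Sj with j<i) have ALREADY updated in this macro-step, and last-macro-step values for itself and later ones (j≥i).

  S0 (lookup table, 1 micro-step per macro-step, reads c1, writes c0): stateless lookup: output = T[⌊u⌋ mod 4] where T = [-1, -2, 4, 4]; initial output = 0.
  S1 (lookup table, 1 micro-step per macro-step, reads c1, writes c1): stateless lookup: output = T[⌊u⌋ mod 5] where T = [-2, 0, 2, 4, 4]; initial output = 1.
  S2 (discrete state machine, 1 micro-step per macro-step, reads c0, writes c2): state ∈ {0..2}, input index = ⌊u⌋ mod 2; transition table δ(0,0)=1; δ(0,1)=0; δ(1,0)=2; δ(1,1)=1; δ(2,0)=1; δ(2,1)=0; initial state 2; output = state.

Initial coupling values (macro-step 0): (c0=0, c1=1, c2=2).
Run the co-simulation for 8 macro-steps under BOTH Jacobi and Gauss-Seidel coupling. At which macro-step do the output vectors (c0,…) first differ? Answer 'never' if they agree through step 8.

first divergence at macro-step: 2

[Jacobi] macro 1: S0 reads c1=1 → after 1×micro: -2; S1 reads c1=1 → after 1×micro: 0; S2 reads c0=0 → after 1×micro: 1 ⇒ (c0=-2, c1=0, c2=1)
[Jacobi] macro 2: S0 reads c1=0 → after 1×micro: -1; S1 reads c1=0 → after 1×micro: -2; S2 reads c0=-2 → after 1×micro: 2 ⇒ (c0=-1, c1=-2, c2=2)
[Jacobi] macro 3: S0 reads c1=-2 → after 1×micro: 4; S1 reads c1=-2 → after 1×micro: 4; S2 reads c0=-1 → after 1×micro: 0 ⇒ (c0=4, c1=4, c2=0)
[Jacobi] macro 4: S0 reads c1=4 → after 1×micro: -1; S1 reads c1=4 → after 1×micro: 4; S2 reads c0=4 → after 1×micro: 1 ⇒ (c0=-1, c1=4, c2=1)
[Jacobi] macro 5: S0 reads c1=4 → after 1×micro: -1; S1 reads c1=4 → after 1×micro: 4; S2 reads c0=-1 → after 1×micro: 1 ⇒ (c0=-1, c1=4, c2=1)
[Jacobi] macro 6: S0 reads c1=4 → after 1×micro: -1; S1 reads c1=4 → after 1×micro: 4; S2 reads c0=-1 → after 1×micro: 1 ⇒ (c0=-1, c1=4, c2=1)
[Jacobi] macro 7: S0 reads c1=4 → after 1×micro: -1; S1 reads c1=4 → after 1×micro: 4; S2 reads c0=-1 → after 1×micro: 1 ⇒ (c0=-1, c1=4, c2=1)
[Jacobi] macro 8: S0 reads c1=4 → after 1×micro: -1; S1 reads c1=4 → after 1×micro: 4; S2 reads c0=-1 → after 1×micro: 1 ⇒ (c0=-1, c1=4, c2=1)
[Gauss-Seidel] macro 1: S0 reads c1=1 → after 1×micro: -2; S1 reads c1=1 → after 1×micro: 0; S2 reads c0=-2 → after 1×micro: 1 ⇒ (c0=-2, c1=0, c2=1)
[Gauss-Seidel] macro 2: S0 reads c1=0 → after 1×micro: -1; S1 reads c1=0 → after 1×micro: -2; S2 reads c0=-1 → after 1×micro: 1 ⇒ (c0=-1, c1=-2, c2=1)
[Gauss-Seidel] macro 3: S0 reads c1=-2 → after 1×micro: 4; S1 reads c1=-2 → after 1×micro: 4; S2 reads c0=4 → after 1×micro: 2 ⇒ (c0=4, c1=4, c2=2)
[Gauss-Seidel] macro 4: S0 reads c1=4 → after 1×micro: -1; S1 reads c1=4 → after 1×micro: 4; S2 reads c0=-1 → after 1×micro: 0 ⇒ (c0=-1, c1=4, c2=0)
[Gauss-Seidel] macro 5: S0 reads c1=4 → after 1×micro: -1; S1 reads c1=4 → after 1×micro: 4; S2 reads c0=-1 → after 1×micro: 0 ⇒ (c0=-1, c1=4, c2=0)
[Gauss-Seidel] macro 6: S0 reads c1=4 → after 1×micro: -1; S1 reads c1=4 → after 1×micro: 4; S2 reads c0=-1 → after 1×micro: 0 ⇒ (c0=-1, c1=4, c2=0)
[Gauss-Seidel] macro 7: S0 reads c1=4 → after 1×micro: -1; S1 reads c1=4 → after 1×micro: 4; S2 reads c0=-1 → after 1×micro: 0 ⇒ (c0=-1, c1=4, c2=0)
[Gauss-Seidel] macro 8: S0 reads c1=4 → after 1×micro: -1; S1 reads c1=4 → after 1×micro: 4; S2 reads c0=-1 → after 1×micro: 0 ⇒ (c0=-1, c1=4, c2=0)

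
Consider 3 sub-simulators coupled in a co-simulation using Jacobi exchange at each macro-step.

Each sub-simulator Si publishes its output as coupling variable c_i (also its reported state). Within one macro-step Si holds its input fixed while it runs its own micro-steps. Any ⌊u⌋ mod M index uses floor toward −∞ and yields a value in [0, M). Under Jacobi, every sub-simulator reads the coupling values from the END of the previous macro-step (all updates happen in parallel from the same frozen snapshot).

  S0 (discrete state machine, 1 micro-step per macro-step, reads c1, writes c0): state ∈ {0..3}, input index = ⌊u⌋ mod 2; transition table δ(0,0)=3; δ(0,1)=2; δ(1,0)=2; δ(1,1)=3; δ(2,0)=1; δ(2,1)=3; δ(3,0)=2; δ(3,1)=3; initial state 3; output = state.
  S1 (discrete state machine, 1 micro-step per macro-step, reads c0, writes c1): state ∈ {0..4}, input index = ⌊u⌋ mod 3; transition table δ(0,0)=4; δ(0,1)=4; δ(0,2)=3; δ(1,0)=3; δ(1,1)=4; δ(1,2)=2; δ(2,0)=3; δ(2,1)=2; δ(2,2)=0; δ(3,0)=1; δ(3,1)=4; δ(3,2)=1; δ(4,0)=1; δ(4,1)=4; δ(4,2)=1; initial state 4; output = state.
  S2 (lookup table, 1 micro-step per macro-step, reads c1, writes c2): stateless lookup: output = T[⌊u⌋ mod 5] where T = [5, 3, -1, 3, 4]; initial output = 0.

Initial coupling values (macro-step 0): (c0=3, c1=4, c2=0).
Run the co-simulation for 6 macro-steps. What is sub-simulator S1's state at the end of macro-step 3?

S1 state at macro-step 3 = 3

macro 1: S0 reads c1=4 → after 1×micro: 2; S1 reads c0=3 → after 1×micro: 1; S2 reads c1=4 → after 1×micro: 4 ⇒ (c0=2, c1=1, c2=4)
macro 2: S0 reads c1=1 → after 1×micro: 3; S1 reads c0=2 → after 1×micro: 2; S2 reads c1=1 → after 1×micro: 3 ⇒ (c0=3, c1=2, c2=3)
macro 3: S0 reads c1=2 → after 1×micro: 2; S1 reads c0=3 → after 1×micro: 3; S2 reads c1=2 → after 1×micro: -1 ⇒ (c0=2, c1=3, c2=-1)
macro 4: S0 reads c1=3 → after 1×micro: 3; S1 reads c0=2 → after 1×micro: 1; S2 reads c1=3 → after 1×micro: 3 ⇒ (c0=3, c1=1, c2=3)
macro 5: S0 reads c1=1 → after 1×micro: 3; S1 reads c0=3 → after 1×micro: 3; S2 reads c1=1 → after 1×micro: 3 ⇒ (c0=3, c1=3, c2=3)
macro 6: S0 reads c1=3 → after 1×micro: 3; S1 reads c0=3 → after 1×micro: 1; S2 reads c1=3 → after 1×micro: 3 ⇒ (c0=3, c1=1, c2=3)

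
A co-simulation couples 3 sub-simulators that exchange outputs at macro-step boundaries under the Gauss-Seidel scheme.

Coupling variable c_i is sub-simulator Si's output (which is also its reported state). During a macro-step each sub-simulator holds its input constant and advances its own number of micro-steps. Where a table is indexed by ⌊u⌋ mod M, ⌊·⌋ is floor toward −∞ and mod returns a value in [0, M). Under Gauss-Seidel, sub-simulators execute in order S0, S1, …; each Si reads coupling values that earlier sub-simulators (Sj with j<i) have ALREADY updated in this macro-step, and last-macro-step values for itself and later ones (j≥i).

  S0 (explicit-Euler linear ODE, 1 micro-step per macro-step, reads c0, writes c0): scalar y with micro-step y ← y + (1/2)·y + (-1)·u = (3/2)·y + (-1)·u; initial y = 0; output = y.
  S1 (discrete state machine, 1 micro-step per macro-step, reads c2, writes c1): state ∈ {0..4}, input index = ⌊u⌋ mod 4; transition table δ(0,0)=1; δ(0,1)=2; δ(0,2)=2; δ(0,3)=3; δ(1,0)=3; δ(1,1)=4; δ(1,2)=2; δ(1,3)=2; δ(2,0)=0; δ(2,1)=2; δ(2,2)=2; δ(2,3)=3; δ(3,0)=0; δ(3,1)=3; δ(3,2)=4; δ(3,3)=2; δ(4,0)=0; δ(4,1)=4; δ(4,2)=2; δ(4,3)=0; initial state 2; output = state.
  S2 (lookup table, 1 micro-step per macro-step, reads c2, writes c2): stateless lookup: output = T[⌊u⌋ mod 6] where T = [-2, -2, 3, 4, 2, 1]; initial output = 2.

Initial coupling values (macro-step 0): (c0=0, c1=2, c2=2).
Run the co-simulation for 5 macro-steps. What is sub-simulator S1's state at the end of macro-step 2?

macro 1: S0 reads c0=0 → after 1×micro: 0; S1 reads c2=2 → after 1×micro: 2; S2 reads c2=2 → after 1×micro: 3 ⇒ (c0=0, c1=2, c2=3)
macro 2: S0 reads c0=0 → after 1×micro: 0; S1 reads c2=3 → after 1×micro: 3; S2 reads c2=3 → after 1×micro: 4 ⇒ (c0=0, c1=3, c2=4)
macro 3: S0 reads c0=0 → after 1×micro: 0; S1 reads c2=4 → after 1×micro: 0; S2 reads c2=4 → after 1×micro: 2 ⇒ (c0=0, c1=0, c2=2)
macro 4: S0 reads c0=0 → after 1×micro: 0; S1 reads c2=2 → after 1×micro: 2; S2 reads c2=2 → after 1×micro: 3 ⇒ (c0=0, c1=2, c2=3)
macro 5: S0 reads c0=0 → after 1×micro: 0; S1 reads c2=3 → after 1×micro: 3; S2 reads c2=3 → after 1×micro: 4 ⇒ (c0=0, c1=3, c2=4)

S1 state at macro-step 2 = 3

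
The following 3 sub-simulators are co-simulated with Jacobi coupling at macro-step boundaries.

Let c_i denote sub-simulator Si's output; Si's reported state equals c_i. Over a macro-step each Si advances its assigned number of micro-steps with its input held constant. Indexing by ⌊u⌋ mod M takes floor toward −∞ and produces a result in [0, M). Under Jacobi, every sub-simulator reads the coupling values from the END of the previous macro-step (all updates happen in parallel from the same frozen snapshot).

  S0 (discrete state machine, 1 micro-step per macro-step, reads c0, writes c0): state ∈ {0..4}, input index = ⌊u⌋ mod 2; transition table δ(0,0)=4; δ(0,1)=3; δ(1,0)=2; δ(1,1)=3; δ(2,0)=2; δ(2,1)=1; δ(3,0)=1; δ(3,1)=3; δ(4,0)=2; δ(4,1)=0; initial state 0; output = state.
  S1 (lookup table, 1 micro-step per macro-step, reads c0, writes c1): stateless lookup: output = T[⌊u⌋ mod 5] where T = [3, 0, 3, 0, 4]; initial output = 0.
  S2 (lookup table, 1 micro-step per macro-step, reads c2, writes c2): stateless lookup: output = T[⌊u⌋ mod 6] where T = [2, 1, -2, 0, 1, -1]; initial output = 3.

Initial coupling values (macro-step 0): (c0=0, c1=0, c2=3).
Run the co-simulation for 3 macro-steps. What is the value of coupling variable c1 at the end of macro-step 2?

c1 at macro-step 2 = 4

macro 1: S0 reads c0=0 → after 1×micro: 4; S1 reads c0=0 → after 1×micro: 3; S2 reads c2=3 → after 1×micro: 0 ⇒ (c0=4, c1=3, c2=0)
macro 2: S0 reads c0=4 → after 1×micro: 2; S1 reads c0=4 → after 1×micro: 4; S2 reads c2=0 → after 1×micro: 2 ⇒ (c0=2, c1=4, c2=2)
macro 3: S0 reads c0=2 → after 1×micro: 2; S1 reads c0=2 → after 1×micro: 3; S2 reads c2=2 → after 1×micro: -2 ⇒ (c0=2, c1=3, c2=-2)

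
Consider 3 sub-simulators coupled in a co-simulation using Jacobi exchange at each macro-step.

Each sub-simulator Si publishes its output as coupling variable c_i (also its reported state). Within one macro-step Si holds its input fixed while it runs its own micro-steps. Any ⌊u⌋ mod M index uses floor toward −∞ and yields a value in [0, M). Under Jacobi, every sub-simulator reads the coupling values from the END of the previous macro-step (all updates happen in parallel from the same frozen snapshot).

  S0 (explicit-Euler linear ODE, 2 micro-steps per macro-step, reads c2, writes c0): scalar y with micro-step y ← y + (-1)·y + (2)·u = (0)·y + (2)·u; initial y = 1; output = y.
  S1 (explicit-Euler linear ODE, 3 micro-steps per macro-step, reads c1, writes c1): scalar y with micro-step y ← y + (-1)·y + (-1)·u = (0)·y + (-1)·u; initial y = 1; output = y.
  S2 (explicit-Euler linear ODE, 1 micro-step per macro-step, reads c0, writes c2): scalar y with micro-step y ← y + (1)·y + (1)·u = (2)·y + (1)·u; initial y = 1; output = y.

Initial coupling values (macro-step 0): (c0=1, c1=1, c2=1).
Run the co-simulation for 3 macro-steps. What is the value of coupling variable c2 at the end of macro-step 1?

c2 at macro-step 1 = 3

macro 1: S0 reads c2=1 → after 2×micro: 2; S1 reads c1=1 → after 3×micro: -1; S2 reads c0=1 → after 1×micro: 3 ⇒ (c0=2, c1=-1, c2=3)
macro 2: S0 reads c2=3 → after 2×micro: 6; S1 reads c1=-1 → after 3×micro: 1; S2 reads c0=2 → after 1×micro: 8 ⇒ (c0=6, c1=1, c2=8)
macro 3: S0 reads c2=8 → after 2×micro: 16; S1 reads c1=1 → after 3×micro: -1; S2 reads c0=6 → after 1×micro: 22 ⇒ (c0=16, c1=-1, c2=22)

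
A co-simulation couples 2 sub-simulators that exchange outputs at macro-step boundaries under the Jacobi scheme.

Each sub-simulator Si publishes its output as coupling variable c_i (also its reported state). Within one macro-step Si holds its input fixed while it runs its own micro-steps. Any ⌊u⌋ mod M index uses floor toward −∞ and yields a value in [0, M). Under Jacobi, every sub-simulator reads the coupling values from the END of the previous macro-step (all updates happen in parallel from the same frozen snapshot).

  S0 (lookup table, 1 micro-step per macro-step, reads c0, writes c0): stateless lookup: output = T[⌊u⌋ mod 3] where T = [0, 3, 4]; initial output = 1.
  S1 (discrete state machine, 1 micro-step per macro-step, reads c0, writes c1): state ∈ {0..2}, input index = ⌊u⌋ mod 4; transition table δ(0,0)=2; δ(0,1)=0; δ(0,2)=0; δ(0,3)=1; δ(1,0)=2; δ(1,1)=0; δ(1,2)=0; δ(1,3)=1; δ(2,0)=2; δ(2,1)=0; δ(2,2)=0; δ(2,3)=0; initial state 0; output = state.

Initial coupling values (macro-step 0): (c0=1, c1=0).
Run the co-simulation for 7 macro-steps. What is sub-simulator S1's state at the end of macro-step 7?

macro 1: S0 reads c0=1 → after 1×micro: 3; S1 reads c0=1 → after 1×micro: 0 ⇒ (c0=3, c1=0)
macro 2: S0 reads c0=3 → after 1×micro: 0; S1 reads c0=3 → after 1×micro: 1 ⇒ (c0=0, c1=1)
macro 3: S0 reads c0=0 → after 1×micro: 0; S1 reads c0=0 → after 1×micro: 2 ⇒ (c0=0, c1=2)
macro 4: S0 reads c0=0 → after 1×micro: 0; S1 reads c0=0 → after 1×micro: 2 ⇒ (c0=0, c1=2)
macro 5: S0 reads c0=0 → after 1×micro: 0; S1 reads c0=0 → after 1×micro: 2 ⇒ (c0=0, c1=2)
macro 6: S0 reads c0=0 → after 1×micro: 0; S1 reads c0=0 → after 1×micro: 2 ⇒ (c0=0, c1=2)
macro 7: S0 reads c0=0 → after 1×micro: 0; S1 reads c0=0 → after 1×micro: 2 ⇒ (c0=0, c1=2)

S1 state at macro-step 7 = 2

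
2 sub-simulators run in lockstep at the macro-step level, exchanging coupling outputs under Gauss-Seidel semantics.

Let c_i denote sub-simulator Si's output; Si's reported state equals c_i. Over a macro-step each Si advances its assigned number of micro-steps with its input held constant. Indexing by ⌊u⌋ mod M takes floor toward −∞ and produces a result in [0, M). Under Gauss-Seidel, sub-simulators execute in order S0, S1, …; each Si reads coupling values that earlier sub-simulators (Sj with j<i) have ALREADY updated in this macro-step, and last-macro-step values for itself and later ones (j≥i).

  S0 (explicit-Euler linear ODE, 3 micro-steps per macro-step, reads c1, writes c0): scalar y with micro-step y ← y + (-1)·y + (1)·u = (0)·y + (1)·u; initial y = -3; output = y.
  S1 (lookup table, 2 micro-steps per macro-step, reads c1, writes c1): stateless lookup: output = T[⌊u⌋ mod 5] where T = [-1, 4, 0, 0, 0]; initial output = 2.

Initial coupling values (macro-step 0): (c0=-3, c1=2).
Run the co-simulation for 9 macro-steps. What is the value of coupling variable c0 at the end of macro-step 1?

c0 at macro-step 1 = 2

macro 1: S0 reads c1=2 → after 3×micro: 2; S1 reads c1=2 → after 2×micro: 0 ⇒ (c0=2, c1=0)
macro 2: S0 reads c1=0 → after 3×micro: 0; S1 reads c1=0 → after 2×micro: -1 ⇒ (c0=0, c1=-1)
macro 3: S0 reads c1=-1 → after 3×micro: -1; S1 reads c1=-1 → after 2×micro: 0 ⇒ (c0=-1, c1=0)
macro 4: S0 reads c1=0 → after 3×micro: 0; S1 reads c1=0 → after 2×micro: -1 ⇒ (c0=0, c1=-1)
macro 5: S0 reads c1=-1 → after 3×micro: -1; S1 reads c1=-1 → after 2×micro: 0 ⇒ (c0=-1, c1=0)
macro 6: S0 reads c1=0 → after 3×micro: 0; S1 reads c1=0 → after 2×micro: -1 ⇒ (c0=0, c1=-1)
macro 7: S0 reads c1=-1 → after 3×micro: -1; S1 reads c1=-1 → after 2×micro: 0 ⇒ (c0=-1, c1=0)
macro 8: S0 reads c1=0 → after 3×micro: 0; S1 reads c1=0 → after 2×micro: -1 ⇒ (c0=0, c1=-1)
macro 9: S0 reads c1=-1 → after 3×micro: -1; S1 reads c1=-1 → after 2×micro: 0 ⇒ (c0=-1, c1=0)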